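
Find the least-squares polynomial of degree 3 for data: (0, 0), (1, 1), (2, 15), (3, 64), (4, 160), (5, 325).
5/63 + (-181/189)x + (-13/9)x² + (79/27)x³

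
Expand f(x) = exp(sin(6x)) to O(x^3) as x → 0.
1 + 6*x + 18*x**2 + O(x**3)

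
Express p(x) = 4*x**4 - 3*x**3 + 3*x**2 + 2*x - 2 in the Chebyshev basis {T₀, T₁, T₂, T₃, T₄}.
T₀ + (-1/4)T₁ + (7/2)T₂ + (-3/4)T₃ + (1/2)T₄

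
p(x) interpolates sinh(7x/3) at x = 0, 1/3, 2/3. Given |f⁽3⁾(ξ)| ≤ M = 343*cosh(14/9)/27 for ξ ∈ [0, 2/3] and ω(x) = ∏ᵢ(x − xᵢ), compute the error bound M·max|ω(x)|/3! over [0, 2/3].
343*sqrt(3)*cosh(14/9)/19683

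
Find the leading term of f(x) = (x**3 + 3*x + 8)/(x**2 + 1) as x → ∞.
x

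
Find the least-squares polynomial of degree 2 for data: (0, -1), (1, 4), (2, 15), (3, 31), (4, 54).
-33/35 + (139/70)x + (41/14)x²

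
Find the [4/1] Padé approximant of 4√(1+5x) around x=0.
(375*x**4/32 - 25*x**3/2 + 45*x**2/2 + 24*x + 4)/(7*x/2 + 1)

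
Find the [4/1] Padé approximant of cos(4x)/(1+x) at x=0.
(32*x**4/3 - 8*x**2 + 1)/(x + 1)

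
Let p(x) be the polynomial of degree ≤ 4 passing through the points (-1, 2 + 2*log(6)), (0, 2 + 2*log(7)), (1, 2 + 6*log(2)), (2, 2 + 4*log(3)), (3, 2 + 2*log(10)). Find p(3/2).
2 + log(48*15**(59/64)*2**(3/16)*7**(11/16)/35)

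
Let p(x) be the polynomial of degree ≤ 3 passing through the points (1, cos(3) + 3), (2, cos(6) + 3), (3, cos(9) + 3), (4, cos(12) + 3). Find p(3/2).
5*cos(3)/16 + cos(12)/16 - 5*cos(9)/16 + 15*cos(6)/16 + 3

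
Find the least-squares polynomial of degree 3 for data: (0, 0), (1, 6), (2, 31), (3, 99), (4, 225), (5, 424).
5/14 + (-83/84)x + (18/7)x² + (35/12)x³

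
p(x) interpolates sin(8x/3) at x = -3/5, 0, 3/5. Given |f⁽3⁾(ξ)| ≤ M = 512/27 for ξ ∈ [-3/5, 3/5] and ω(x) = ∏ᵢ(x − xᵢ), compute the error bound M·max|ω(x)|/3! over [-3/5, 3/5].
512*sqrt(3)/3375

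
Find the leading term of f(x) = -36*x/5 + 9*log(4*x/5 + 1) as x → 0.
-72*x**2/25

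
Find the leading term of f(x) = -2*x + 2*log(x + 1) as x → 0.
-x**2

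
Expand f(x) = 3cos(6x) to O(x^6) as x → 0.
3 - 54*x**2 + 162*x**4 + O(x**6)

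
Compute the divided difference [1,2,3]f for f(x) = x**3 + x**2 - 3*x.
7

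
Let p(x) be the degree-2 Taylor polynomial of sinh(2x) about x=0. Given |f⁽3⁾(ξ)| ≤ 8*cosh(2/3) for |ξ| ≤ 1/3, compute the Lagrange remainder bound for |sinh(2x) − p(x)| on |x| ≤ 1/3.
4*cosh(2/3)/81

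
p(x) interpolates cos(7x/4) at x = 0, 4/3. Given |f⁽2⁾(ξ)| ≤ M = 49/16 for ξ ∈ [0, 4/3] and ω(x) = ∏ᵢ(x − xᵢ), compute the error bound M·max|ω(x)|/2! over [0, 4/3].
49/72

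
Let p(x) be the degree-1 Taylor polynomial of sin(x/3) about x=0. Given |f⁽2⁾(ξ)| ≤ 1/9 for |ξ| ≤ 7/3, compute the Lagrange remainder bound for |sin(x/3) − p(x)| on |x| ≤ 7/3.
49/162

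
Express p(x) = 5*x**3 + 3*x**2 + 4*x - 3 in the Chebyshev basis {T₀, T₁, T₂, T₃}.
(-3/2)T₀ + (31/4)T₁ + (3/2)T₂ + (5/4)T₃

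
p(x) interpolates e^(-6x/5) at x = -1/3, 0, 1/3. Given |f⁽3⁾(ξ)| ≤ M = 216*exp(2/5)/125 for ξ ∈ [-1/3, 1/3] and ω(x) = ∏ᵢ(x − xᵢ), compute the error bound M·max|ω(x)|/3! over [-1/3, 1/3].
8*sqrt(3)*exp(2/5)/3375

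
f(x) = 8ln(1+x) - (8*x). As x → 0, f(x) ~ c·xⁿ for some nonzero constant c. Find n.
2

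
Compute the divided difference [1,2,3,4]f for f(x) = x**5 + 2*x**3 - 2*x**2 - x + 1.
67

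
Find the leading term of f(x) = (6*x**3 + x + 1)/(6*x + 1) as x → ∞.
x**2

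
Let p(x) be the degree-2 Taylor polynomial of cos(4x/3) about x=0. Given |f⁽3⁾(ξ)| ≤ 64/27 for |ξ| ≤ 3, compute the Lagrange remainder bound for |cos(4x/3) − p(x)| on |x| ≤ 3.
32/3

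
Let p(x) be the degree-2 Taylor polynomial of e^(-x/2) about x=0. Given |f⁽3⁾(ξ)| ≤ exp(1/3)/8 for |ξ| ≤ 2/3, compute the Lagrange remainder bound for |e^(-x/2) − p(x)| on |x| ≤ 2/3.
exp(1/3)/162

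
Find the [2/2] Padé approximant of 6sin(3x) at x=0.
18*x/(3*x**2/2 + 1)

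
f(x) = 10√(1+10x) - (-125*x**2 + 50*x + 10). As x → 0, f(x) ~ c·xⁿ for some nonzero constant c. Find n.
3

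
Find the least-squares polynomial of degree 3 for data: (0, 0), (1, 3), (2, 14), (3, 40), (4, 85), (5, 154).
11/126 + (-125/756)x + (487/252)x² + (23/27)x³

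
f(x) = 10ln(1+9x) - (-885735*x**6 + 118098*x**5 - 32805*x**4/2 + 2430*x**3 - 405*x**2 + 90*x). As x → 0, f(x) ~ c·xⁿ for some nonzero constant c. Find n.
7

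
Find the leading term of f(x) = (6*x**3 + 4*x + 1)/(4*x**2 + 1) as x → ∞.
3*x/2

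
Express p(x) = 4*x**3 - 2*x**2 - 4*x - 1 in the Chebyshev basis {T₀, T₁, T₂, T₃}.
(-2)T₀ - T₁ - T₂ + T₃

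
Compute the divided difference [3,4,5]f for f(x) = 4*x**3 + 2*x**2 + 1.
50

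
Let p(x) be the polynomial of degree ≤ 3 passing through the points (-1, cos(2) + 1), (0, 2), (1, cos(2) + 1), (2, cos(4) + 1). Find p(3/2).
cos(2) + 5*cos(4)/16 + 11/16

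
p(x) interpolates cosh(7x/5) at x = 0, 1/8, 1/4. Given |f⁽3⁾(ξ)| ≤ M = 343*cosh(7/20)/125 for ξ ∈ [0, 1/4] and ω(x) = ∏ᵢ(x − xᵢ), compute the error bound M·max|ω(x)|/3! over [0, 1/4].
343*sqrt(3)*cosh(7/20)/1728000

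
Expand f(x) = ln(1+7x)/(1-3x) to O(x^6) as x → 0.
7*x - 7*x**2/2 + 623*x**3/6 - 1155*x**4/4 + 49903*x**5/20 + O(x**6)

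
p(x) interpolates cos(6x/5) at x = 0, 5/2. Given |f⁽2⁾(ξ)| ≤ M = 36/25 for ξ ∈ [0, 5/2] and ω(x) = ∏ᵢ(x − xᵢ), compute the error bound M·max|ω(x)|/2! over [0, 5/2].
9/8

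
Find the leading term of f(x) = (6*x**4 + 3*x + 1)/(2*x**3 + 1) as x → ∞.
3*x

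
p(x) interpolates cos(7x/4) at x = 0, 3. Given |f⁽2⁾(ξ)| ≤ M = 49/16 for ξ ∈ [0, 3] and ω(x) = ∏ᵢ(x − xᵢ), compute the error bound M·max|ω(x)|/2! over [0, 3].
441/128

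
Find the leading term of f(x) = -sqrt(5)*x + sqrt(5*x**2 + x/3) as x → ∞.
sqrt(5)/30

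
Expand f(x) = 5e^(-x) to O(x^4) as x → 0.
5 - 5*x + 5*x**2/2 - 5*x**3/6 + O(x**4)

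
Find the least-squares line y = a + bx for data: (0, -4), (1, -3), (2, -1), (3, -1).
a = -39/10, b = 11/10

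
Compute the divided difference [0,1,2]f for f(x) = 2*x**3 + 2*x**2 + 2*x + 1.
8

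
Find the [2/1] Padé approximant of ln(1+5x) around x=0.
5*x*(5*x + 6)/(6*(10*x/3 + 1))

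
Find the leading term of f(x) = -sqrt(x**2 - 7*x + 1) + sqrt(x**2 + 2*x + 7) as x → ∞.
9/2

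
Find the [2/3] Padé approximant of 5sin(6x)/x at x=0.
(30 - 126*x**2)/(9*x**2/5 + 1)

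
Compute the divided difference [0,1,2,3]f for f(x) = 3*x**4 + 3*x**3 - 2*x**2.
21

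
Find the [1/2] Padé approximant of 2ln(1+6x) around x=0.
12*x/(-3*x**2 + 3*x + 1)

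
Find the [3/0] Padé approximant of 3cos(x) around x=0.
3 - 3*x**2/2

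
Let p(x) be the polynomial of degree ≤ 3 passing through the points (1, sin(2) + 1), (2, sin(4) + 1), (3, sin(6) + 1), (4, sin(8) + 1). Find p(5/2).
9*sin(4)/16 + 9*sin(6)/16 - sin(8)/16 - sin(2)/16 + 1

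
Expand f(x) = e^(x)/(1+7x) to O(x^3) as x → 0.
1 - 6*x + 85*x**2/2 + O(x**3)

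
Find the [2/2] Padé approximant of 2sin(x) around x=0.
2*x/(x**2/6 + 1)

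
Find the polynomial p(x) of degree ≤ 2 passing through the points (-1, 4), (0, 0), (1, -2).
x**2 - 3*x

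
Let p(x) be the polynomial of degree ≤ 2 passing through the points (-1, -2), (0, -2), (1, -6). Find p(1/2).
-7/2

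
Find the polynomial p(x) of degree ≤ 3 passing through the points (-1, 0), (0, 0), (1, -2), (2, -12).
-x**3 - x**2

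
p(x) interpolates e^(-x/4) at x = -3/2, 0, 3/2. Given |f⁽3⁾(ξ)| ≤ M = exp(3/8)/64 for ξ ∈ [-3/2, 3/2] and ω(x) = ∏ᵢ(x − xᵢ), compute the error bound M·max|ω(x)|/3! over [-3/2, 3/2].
sqrt(3)*exp(3/8)/512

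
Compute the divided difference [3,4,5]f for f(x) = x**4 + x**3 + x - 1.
109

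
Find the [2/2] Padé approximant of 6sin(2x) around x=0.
12*x/(2*x**2/3 + 1)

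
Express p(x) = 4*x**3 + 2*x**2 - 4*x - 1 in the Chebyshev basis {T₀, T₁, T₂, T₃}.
-T₁ + T₂ + T₃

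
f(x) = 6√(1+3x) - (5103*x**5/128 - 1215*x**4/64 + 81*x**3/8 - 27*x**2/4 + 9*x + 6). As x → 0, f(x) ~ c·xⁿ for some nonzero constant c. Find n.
6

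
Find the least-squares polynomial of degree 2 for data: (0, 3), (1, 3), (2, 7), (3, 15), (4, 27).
3 + (-2)x + (2)x²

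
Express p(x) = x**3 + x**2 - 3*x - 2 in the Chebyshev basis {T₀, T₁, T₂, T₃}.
(-3/2)T₀ + (-9/4)T₁ + (1/2)T₂ + (1/4)T₃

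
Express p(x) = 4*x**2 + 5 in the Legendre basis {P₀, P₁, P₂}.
(19/3)P₀ + (8/3)P₂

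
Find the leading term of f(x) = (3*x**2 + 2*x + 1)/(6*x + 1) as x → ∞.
x/2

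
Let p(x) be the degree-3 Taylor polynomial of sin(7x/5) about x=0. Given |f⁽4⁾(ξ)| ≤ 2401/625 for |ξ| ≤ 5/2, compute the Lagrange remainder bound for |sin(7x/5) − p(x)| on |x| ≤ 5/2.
2401/384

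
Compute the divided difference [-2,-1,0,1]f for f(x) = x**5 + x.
5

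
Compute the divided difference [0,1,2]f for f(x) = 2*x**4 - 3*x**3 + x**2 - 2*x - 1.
6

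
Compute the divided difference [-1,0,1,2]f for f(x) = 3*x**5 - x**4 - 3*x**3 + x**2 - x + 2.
10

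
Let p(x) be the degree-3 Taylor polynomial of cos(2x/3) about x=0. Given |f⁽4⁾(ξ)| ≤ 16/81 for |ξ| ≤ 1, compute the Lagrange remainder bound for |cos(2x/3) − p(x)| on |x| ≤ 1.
2/243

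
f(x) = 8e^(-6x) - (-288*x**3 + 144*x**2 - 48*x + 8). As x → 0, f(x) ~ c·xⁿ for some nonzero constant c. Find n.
4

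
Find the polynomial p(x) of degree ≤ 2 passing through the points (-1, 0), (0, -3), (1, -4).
x**2 - 2*x - 3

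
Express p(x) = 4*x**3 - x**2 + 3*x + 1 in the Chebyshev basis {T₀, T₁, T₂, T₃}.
(1/2)T₀ + (6)T₁ + (-1/2)T₂ + T₃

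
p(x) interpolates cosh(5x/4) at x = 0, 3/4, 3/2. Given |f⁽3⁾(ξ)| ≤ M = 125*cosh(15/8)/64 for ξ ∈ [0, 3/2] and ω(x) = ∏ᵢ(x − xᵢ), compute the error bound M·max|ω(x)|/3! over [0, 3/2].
125*sqrt(3)*cosh(15/8)/4096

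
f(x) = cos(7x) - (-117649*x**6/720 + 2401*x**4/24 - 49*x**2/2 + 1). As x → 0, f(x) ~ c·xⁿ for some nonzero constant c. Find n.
8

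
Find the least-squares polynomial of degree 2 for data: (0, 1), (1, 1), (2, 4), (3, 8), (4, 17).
39/35 + (-107/70)x + (19/14)x²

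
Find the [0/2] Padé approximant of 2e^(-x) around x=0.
2/(x**2/2 + x + 1)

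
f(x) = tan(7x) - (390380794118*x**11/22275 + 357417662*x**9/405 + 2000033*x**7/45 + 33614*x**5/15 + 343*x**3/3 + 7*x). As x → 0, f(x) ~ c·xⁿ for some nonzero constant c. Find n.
13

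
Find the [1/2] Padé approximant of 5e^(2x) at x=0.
(10*x/3 + 5)/(2*x**2/3 - 4*x/3 + 1)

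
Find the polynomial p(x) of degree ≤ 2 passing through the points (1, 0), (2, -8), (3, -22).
-3*x**2 + x + 2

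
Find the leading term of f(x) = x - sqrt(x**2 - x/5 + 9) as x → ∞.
1/10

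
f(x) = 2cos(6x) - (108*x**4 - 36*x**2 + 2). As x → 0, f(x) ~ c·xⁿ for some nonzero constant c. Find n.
6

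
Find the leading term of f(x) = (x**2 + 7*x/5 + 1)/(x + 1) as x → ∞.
x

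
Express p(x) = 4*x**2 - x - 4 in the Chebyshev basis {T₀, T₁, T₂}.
(-2)T₀ - T₁ + (2)T₂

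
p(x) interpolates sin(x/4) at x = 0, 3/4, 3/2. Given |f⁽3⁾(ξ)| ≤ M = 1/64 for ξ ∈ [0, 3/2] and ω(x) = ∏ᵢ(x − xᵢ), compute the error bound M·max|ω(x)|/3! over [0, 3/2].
sqrt(3)/4096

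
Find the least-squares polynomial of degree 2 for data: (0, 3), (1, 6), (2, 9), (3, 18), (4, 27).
111/35 + (6/7)x + (9/7)x²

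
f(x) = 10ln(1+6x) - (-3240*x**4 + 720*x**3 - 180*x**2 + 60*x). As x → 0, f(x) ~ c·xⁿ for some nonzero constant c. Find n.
5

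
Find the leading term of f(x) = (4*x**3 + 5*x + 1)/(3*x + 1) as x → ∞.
4*x**2/3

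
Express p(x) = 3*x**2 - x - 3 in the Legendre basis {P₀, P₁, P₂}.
(-2)P₀ - P₁ + (2)P₂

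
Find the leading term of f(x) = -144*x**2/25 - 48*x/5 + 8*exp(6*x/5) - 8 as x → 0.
288*x**3/125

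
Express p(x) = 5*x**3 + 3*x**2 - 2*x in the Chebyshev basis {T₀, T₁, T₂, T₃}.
(3/2)T₀ + (7/4)T₁ + (3/2)T₂ + (5/4)T₃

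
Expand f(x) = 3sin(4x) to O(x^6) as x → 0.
12*x - 32*x**3 + 128*x**5/5 + O(x**6)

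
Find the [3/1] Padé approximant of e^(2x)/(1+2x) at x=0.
(11*x**3/6 + 2*x**2 + 9*x/4 + 1)/(9*x/4 + 1)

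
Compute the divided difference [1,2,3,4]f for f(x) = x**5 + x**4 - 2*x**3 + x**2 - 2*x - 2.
73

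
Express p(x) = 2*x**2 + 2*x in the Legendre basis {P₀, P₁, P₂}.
(2/3)P₀ + (2)P₁ + (4/3)P₂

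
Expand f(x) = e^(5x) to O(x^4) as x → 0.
1 + 5*x + 25*x**2/2 + 125*x**3/6 + O(x**4)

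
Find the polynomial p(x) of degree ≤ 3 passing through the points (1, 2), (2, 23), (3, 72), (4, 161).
2*x**3 + 2*x**2 + x - 3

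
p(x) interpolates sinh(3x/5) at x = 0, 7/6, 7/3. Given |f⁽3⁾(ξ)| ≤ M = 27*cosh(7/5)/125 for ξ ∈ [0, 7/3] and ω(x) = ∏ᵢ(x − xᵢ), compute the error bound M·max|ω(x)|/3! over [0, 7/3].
343*sqrt(3)*cosh(7/5)/27000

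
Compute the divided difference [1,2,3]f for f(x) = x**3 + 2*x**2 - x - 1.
8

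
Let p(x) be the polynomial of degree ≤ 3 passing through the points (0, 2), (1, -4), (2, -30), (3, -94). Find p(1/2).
3/8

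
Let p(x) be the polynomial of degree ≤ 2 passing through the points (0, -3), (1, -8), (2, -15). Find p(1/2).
-21/4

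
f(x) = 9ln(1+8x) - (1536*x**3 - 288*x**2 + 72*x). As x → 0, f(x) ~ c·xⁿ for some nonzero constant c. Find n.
4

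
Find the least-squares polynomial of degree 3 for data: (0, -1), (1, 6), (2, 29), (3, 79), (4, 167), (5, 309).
-73/63 + (1633/378)x + (305/252)x² + (223/108)x³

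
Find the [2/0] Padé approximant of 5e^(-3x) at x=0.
45*x**2/2 - 15*x + 5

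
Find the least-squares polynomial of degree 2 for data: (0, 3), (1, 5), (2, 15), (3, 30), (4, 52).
99/35 + (-39/70)x + (45/14)x²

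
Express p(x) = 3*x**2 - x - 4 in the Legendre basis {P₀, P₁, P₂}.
(-3)P₀ - P₁ + (2)P₂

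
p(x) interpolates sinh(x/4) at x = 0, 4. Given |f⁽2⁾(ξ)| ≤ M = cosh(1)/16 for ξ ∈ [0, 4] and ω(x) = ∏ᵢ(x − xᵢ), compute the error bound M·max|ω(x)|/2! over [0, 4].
cosh(1)/8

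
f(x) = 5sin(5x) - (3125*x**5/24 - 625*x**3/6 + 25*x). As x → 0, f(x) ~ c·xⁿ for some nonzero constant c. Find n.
7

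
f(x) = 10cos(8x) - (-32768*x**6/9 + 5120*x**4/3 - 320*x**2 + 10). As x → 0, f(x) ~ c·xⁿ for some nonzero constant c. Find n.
8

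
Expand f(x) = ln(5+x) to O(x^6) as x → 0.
log(5) + x/5 - x**2/50 + x**3/375 - x**4/2500 + x**5/15625 + O(x**6)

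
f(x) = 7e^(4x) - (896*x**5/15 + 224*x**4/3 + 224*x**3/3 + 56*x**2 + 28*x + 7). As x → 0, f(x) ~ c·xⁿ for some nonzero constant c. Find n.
6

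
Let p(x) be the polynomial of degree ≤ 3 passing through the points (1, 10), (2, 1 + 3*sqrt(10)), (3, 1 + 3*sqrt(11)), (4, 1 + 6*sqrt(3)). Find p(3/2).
-15*sqrt(11)/16 + 3*sqrt(3)/8 + 61/16 + 45*sqrt(10)/16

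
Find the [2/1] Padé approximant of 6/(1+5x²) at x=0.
6 - 30*x**2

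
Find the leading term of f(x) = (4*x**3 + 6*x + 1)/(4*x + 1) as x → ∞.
x**2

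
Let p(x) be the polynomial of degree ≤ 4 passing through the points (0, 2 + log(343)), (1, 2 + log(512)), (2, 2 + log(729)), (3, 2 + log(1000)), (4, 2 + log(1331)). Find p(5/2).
2 + log(405*11**(113/128)*3**(7/32)*5**(13/32)*7**(9/128)/11)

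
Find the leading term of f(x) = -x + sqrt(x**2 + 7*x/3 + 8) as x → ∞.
7/6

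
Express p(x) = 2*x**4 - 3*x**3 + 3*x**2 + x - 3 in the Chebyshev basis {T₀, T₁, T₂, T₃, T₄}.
(-3/4)T₀ + (-5/4)T₁ + (5/2)T₂ + (-3/4)T₃ + (1/4)T₄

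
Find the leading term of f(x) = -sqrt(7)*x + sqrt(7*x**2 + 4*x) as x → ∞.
2*sqrt(7)/7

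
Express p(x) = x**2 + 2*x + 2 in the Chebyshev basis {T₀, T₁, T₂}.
(5/2)T₀ + (2)T₁ + (1/2)T₂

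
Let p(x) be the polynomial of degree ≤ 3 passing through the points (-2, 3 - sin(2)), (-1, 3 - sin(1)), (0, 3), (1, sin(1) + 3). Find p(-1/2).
-5*sin(1)/8 + sin(2)/16 + 3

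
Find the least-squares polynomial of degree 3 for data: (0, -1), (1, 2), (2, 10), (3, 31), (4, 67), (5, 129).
-22/21 + (313/126)x + (-37/84)x² + (37/36)x³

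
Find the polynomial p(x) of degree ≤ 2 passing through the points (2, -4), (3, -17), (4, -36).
-3*x**2 + 2*x + 4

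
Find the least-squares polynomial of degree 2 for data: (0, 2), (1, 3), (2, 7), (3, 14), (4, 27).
79/35 + (-113/70)x + (27/14)x²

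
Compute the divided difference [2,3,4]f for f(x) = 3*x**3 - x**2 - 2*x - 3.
26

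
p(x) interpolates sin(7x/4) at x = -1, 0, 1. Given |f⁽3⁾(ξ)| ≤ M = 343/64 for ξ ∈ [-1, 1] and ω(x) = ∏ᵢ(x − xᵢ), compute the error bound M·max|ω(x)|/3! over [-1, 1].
343*sqrt(3)/1728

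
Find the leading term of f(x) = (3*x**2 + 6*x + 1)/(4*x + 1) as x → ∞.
3*x/4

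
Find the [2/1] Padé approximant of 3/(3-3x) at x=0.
1/(1 - x)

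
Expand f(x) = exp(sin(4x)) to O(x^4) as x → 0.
1 + 4*x + 8*x**2 + O(x**4)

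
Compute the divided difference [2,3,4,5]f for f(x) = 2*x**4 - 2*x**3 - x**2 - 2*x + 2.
26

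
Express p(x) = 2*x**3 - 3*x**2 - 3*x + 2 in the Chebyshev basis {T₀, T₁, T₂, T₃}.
(1/2)T₀ + (-3/2)T₁ + (-3/2)T₂ + (1/2)T₃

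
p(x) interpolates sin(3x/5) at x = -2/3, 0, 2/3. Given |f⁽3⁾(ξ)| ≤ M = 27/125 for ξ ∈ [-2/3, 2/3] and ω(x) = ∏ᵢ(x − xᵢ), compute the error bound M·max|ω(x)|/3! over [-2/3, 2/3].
8*sqrt(3)/3375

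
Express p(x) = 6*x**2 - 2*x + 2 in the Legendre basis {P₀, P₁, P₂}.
(4)P₀ + (-2)P₁ + (4)P₂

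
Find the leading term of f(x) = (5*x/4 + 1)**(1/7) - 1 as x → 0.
5*x/28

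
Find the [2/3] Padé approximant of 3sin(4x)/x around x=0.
(12 - 112*x**2/5)/(4*x**2/5 + 1)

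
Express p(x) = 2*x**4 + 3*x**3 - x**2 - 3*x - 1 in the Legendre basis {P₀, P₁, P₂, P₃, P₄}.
(-14/15)P₀ + (-6/5)P₁ + (10/21)P₂ + (6/5)P₃ + (16/35)P₄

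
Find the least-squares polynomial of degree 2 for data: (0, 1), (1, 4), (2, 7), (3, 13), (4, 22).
47/35 + (57/70)x + (15/14)x²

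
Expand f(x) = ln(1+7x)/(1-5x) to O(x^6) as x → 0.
7*x + 21*x**2/2 + 1001*x**3/6 + 2807*x**4/12 + 271859*x**5/60 + O(x**6)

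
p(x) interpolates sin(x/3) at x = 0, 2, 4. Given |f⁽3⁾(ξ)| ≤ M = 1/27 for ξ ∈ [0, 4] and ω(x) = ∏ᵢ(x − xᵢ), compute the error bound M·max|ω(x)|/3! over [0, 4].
8*sqrt(3)/729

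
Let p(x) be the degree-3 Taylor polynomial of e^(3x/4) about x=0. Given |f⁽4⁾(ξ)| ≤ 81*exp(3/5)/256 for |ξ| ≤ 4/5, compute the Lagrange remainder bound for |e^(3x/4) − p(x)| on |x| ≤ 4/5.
27*exp(3/5)/5000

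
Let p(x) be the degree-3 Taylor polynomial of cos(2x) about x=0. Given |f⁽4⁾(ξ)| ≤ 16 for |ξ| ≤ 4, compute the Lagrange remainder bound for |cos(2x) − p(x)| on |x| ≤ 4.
512/3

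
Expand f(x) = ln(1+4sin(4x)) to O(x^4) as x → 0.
16*x - 128*x**2 + 3968*x**3/3 + O(x**4)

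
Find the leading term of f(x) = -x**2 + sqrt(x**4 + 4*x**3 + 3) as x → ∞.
2*x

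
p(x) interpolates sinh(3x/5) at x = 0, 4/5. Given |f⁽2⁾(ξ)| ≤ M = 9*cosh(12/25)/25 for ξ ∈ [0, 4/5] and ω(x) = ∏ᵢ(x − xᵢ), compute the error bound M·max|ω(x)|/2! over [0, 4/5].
18*cosh(12/25)/625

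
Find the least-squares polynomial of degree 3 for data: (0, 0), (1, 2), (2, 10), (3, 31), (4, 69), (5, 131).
1/42 + (125/252)x + (5/12)x² + (17/18)x³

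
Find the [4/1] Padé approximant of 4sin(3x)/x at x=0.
81*x**4/10 - 18*x**2 + 12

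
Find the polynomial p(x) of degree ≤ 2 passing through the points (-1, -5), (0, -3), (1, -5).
-2*x**2 - 3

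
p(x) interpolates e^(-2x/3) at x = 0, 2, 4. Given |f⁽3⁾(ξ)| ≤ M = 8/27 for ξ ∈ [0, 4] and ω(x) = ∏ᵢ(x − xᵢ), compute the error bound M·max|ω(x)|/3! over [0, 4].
64*sqrt(3)/729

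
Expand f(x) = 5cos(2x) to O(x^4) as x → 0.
5 - 10*x**2 + O(x**4)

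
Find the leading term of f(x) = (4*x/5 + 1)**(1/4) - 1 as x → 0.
x/5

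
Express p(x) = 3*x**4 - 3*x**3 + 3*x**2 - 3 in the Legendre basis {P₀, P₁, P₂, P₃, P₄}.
(-7/5)P₀ + (-9/5)P₁ + (26/7)P₂ + (-6/5)P₃ + (24/35)P₄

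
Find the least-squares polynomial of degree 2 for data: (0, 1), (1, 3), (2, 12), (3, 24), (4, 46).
8/7 + (-83/70)x + (43/14)x²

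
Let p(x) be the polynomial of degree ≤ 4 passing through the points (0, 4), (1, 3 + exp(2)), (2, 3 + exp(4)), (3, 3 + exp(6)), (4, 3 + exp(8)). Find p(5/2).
-5*exp(8)/128 - 5*exp(2)/32 + 387/128 + 45*exp(4)/64 + 15*exp(6)/32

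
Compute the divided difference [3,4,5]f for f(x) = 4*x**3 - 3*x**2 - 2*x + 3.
45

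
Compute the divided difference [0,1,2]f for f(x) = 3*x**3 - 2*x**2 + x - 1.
7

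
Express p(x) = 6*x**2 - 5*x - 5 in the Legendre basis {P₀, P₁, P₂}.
(-3)P₀ + (-5)P₁ + (4)P₂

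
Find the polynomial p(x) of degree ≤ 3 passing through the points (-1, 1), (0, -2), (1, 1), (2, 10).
3*x**2 - 2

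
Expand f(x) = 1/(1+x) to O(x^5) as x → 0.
1 - x + x**2 - x**3 + x**4 + O(x**5)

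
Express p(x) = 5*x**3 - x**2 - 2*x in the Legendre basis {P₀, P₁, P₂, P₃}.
(-1/3)P₀ + P₁ + (-2/3)P₂ + (2)P₃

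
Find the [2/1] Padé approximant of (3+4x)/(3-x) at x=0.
(4*x/3 + 1)/(1 - x/3)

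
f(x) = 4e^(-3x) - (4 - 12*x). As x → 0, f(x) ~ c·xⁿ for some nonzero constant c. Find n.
2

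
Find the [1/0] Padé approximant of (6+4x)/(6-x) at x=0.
5*x/6 + 1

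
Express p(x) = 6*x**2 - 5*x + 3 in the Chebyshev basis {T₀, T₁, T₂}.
(6)T₀ + (-5)T₁ + (3)T₂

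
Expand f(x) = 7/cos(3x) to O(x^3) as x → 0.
7 + 63*x**2/2 + O(x**3)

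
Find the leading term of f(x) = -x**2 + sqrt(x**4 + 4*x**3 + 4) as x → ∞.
2*x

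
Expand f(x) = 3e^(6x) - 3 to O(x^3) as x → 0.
18*x + 54*x**2 + O(x**3)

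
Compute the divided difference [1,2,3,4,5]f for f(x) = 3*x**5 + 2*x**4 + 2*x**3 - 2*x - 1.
47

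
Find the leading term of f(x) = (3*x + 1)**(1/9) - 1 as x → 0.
x/3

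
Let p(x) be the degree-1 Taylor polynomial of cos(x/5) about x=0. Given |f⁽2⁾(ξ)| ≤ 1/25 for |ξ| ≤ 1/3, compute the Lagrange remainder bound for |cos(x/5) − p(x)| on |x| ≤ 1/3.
1/450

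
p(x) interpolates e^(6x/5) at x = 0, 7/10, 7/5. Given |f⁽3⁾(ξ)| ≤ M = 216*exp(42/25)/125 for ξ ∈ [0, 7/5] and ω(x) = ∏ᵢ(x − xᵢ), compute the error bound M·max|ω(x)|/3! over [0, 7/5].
343*sqrt(3)*exp(42/25)/15625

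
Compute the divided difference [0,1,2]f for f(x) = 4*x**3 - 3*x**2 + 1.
9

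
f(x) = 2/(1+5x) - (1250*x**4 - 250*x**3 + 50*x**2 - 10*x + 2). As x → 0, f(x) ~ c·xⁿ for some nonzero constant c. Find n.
5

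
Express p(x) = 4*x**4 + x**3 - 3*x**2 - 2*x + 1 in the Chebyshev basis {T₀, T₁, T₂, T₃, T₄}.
T₀ + (-5/4)T₁ + (1/2)T₂ + (1/4)T₃ + (1/2)T₄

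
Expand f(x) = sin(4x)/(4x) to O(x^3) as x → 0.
1 - 8*x**2/3 + O(x**3)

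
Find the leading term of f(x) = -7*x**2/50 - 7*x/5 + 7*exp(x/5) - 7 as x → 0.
7*x**3/750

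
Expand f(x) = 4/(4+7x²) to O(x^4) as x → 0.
1 - 7*x**2/4 + O(x**4)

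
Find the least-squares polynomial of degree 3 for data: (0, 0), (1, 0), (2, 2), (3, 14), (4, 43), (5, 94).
13/126 + (299/756)x + (-121/63)x² + (121/108)x³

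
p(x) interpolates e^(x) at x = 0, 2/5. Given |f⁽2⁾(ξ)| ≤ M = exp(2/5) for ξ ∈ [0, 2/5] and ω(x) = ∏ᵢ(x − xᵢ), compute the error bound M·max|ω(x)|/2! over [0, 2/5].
exp(2/5)/50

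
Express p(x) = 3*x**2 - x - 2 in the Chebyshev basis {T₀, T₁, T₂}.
(-1/2)T₀ - T₁ + (3/2)T₂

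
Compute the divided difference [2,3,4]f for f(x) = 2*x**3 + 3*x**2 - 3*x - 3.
21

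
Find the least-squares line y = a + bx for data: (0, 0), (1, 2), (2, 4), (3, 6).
a = 0, b = 2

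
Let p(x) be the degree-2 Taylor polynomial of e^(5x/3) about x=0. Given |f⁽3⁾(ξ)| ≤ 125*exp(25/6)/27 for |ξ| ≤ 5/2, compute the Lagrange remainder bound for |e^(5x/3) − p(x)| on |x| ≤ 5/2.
15625*exp(25/6)/1296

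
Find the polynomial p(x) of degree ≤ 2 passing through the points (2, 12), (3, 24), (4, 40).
2*x**2 + 2*x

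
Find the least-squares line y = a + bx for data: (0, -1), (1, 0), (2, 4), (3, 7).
a = -17/10, b = 14/5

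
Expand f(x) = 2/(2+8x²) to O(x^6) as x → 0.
1 - 4*x**2 + 16*x**4 + O(x**6)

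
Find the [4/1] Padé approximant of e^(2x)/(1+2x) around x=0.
(106*x**4/135 + 56*x**3/45 + 2*x**2 + 88*x/45 + 1)/(88*x/45 + 1)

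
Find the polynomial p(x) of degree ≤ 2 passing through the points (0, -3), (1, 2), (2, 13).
3*x**2 + 2*x - 3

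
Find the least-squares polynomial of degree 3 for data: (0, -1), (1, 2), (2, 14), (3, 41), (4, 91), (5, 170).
-64/63 + (200/189)x + (8/9)x² + (31/27)x³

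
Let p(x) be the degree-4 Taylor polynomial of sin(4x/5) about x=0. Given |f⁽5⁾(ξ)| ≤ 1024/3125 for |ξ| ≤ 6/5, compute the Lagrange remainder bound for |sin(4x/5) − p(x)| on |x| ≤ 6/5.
331776/48828125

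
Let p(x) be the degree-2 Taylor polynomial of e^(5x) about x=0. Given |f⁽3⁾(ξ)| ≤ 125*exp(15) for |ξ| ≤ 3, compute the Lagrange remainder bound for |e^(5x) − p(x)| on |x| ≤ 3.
1125*exp(15)/2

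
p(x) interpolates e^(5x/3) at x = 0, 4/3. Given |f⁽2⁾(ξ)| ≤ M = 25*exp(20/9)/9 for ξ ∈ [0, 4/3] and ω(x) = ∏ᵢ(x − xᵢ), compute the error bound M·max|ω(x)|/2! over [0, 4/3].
50*exp(20/9)/81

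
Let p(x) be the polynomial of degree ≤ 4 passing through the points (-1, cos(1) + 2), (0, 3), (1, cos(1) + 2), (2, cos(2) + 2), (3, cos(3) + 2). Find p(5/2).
35*cos(2)/32 - 75*cos(1)/128 + 35*cos(3)/128 + 71/32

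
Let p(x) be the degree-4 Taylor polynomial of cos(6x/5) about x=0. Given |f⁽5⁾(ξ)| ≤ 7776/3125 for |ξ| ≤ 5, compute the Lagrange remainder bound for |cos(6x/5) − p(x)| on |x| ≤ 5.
324/5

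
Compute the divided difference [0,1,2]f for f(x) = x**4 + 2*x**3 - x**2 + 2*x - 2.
12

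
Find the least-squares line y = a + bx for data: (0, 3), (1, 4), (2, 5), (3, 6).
a = 3, b = 1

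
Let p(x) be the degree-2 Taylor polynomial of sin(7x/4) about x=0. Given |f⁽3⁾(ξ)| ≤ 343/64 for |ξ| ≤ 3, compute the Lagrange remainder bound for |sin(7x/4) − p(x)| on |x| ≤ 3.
3087/128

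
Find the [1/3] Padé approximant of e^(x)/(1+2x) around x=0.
(7*x/20 + 1)/(37*x**3/120 - 23*x**2/20 + 27*x/20 + 1)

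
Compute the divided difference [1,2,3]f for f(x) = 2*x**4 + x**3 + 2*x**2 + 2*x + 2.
58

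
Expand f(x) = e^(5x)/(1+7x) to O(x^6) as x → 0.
1 - 2*x + 53*x**2/2 - 494*x**3/3 + 28289*x**4/24 - 98699*x**5/12 + O(x**6)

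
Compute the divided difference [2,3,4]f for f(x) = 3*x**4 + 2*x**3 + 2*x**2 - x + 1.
185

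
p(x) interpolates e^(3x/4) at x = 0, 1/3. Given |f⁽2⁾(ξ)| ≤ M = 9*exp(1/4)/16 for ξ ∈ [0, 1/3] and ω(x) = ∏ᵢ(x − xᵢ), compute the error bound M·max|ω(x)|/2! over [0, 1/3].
exp(1/4)/128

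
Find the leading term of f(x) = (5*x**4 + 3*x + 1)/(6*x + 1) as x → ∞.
5*x**3/6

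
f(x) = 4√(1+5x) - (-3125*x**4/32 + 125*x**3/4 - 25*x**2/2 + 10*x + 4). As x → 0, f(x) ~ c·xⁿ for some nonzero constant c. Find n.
5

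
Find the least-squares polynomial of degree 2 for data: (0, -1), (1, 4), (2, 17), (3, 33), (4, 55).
-46/35 + (247/70)x + (37/14)x²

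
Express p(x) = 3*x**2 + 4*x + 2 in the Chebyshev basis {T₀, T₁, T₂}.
(7/2)T₀ + (4)T₁ + (3/2)T₂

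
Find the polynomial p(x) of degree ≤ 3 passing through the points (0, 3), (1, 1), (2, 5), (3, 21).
x**3 - 3*x + 3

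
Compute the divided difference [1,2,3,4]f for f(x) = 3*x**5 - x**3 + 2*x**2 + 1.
194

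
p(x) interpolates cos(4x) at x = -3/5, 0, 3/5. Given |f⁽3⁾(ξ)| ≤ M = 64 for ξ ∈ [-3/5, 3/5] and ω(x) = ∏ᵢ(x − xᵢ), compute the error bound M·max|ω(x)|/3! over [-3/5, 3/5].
64*sqrt(3)/125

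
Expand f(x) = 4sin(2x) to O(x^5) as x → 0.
8*x - 16*x**3/3 + O(x**5)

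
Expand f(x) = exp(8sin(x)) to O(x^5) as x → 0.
1 + 8*x + 32*x**2 + 84*x**3 + 160*x**4 + O(x**5)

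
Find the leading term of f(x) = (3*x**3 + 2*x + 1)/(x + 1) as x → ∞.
3*x**2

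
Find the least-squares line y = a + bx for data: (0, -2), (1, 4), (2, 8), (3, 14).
a = -9/5, b = 26/5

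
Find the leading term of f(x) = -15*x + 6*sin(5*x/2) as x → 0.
-125*x**3/8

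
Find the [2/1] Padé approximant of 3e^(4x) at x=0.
(8*x**2 + 8*x + 3)/(1 - 4*x/3)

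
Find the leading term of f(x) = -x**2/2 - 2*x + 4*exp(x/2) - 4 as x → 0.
x**3/12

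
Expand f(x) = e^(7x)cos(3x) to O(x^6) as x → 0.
1 + 7*x + 20*x**2 + 77*x**3/3 - 41*x**4/6 - 2807*x**5/30 + O(x**6)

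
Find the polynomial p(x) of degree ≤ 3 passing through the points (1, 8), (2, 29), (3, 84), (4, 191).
3*x**3 - x**2 + 3*x + 3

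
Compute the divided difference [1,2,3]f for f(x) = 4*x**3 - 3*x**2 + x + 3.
21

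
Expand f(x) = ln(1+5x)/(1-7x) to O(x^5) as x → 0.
5*x + 45*x**2/2 + 1195*x**3/6 + 14855*x**4/12 + O(x**5)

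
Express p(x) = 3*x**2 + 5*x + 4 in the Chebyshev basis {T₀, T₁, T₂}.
(11/2)T₀ + (5)T₁ + (3/2)T₂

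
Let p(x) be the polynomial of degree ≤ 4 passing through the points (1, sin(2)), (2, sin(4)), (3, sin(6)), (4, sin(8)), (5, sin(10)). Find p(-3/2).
-1365*sin(8)/32 + 5005*sin(6)/64 + 1155*sin(10)/128 + 3003*sin(2)/128 - 2145*sin(4)/32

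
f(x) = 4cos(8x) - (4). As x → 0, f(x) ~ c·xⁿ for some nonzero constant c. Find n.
2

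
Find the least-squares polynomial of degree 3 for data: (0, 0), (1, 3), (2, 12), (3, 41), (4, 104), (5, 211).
8/63 + (632/189)x + (-187/63)x² + (58/27)x³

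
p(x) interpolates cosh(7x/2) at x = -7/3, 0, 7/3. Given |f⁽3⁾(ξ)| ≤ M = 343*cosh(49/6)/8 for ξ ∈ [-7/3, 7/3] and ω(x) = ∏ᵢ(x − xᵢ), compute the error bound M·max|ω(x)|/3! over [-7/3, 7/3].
117649*sqrt(3)*cosh(49/6)/5832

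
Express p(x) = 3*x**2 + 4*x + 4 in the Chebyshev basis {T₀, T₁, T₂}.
(11/2)T₀ + (4)T₁ + (3/2)T₂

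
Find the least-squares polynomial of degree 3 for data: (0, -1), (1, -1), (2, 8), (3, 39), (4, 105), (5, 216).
-19/21 + (-73/63)x + (-103/84)x² + (73/36)x³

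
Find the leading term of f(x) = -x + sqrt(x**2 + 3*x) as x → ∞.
3/2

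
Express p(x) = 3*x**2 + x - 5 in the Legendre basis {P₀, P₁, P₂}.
(-4)P₀ + P₁ + (2)P₂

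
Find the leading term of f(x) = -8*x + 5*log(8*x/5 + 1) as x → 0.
-32*x**2/5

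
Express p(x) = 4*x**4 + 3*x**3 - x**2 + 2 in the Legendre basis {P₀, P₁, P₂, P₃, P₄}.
(37/15)P₀ + (9/5)P₁ + (34/21)P₂ + (6/5)P₃ + (32/35)P₄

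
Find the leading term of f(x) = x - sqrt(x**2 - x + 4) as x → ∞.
1/2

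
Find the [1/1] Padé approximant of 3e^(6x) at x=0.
(9*x + 3)/(1 - 3*x)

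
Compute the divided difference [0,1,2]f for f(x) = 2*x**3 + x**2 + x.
7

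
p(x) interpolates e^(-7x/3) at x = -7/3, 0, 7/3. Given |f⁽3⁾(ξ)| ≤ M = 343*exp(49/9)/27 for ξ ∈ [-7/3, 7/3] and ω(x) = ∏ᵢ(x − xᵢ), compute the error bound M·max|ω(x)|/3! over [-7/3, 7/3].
117649*sqrt(3)*exp(49/9)/19683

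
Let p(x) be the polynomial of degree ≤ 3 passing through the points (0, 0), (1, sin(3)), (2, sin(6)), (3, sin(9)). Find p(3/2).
9*sin(6)/16 - sin(9)/16 + 9*sin(3)/16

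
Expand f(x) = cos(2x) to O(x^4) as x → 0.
1 - 2*x**2 + O(x**4)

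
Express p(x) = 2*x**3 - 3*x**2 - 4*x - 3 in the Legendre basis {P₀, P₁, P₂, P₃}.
(-4)P₀ + (-14/5)P₁ + (-2)P₂ + (4/5)P₃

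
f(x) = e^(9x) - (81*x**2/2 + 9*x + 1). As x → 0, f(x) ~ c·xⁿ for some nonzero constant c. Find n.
3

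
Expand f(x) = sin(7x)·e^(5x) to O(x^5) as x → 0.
7*x + 35*x**2 + 91*x**3/3 - 140*x**4 + O(x**5)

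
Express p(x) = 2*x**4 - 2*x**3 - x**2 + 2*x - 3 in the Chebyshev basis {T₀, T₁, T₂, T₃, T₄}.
(-11/4)T₀ + (1/2)T₁ + (1/2)T₂ + (-1/2)T₃ + (1/4)T₄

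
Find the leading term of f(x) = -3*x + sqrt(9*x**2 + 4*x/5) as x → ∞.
2/15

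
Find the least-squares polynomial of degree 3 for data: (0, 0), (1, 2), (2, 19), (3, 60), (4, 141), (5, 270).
-1/42 + (-221/252)x + (47/42)x² + (71/36)x³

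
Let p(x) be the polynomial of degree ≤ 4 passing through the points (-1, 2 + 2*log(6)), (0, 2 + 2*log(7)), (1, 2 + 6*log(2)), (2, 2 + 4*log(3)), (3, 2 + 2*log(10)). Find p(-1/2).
2 + log(147*14**(3/16)*3**(27/64)*5**(59/64)/40)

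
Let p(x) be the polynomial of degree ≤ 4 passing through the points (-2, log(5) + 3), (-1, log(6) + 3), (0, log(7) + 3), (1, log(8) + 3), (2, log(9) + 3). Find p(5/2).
log(1323*2**(3/4)*3**(33/64)*5**(35/128)*7**(61/64)/4096) + 3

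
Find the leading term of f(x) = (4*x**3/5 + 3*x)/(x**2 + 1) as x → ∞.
4*x/5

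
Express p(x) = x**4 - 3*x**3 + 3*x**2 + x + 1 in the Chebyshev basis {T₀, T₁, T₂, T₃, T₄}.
(23/8)T₀ + (-5/4)T₁ + (2)T₂ + (-3/4)T₃ + (1/8)T₄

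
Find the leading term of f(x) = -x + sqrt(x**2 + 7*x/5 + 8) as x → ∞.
7/10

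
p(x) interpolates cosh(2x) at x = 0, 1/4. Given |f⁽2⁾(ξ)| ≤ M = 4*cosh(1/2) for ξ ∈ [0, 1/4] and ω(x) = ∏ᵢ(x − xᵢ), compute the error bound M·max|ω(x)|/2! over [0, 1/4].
cosh(1/2)/32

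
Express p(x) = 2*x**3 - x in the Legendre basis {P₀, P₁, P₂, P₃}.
(1/5)P₁ + (4/5)P₃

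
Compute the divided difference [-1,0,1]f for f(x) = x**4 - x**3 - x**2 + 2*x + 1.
0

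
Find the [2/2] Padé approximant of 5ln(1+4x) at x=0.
20*x*(2*x + 1)/(8*x**2/3 + 4*x + 1)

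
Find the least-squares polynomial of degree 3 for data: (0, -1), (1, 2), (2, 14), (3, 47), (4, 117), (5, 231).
-55/63 + (53/27)x + (-361/252)x² + (223/108)x³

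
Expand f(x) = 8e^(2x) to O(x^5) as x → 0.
8 + 16*x + 16*x**2 + 32*x**3/3 + 16*x**4/3 + O(x**5)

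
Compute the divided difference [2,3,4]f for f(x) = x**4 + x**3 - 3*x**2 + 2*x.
61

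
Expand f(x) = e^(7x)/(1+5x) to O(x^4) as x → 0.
1 + 2*x + 29*x**2/2 - 46*x**3/3 + O(x**4)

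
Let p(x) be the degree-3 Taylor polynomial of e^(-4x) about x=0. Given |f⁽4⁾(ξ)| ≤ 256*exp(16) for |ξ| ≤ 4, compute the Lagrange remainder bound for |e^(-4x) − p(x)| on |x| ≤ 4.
8192*exp(16)/3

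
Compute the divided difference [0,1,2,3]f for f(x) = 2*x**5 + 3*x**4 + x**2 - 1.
68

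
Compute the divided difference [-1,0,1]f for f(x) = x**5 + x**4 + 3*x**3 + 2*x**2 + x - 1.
3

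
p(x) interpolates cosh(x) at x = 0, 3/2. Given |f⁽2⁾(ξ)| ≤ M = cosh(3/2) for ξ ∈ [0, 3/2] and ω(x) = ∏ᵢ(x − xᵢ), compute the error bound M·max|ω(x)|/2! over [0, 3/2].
9*cosh(3/2)/32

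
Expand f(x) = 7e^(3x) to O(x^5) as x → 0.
7 + 21*x + 63*x**2/2 + 63*x**3/2 + 189*x**4/8 + O(x**5)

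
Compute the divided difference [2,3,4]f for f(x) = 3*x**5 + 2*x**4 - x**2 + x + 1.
964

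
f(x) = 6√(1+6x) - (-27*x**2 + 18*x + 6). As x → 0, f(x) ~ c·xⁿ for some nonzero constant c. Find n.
3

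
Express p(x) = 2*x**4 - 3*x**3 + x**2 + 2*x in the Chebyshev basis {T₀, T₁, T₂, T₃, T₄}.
(5/4)T₀ + (-1/4)T₁ + (3/2)T₂ + (-3/4)T₃ + (1/4)T₄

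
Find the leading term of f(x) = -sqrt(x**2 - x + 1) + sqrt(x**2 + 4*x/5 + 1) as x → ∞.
9/10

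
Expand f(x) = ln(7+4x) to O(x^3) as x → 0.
log(7) + 4*x/7 - 8*x**2/49 + O(x**3)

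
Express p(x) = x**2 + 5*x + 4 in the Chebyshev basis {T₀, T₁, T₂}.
(9/2)T₀ + (5)T₁ + (1/2)T₂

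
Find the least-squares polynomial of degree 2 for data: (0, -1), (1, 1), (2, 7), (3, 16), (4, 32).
-27/35 + (-53/70)x + (31/14)x²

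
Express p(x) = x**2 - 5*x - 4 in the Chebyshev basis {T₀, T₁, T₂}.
(-7/2)T₀ + (-5)T₁ + (1/2)T₂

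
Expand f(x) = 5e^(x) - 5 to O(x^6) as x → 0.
5*x + 5*x**2/2 + 5*x**3/6 + 5*x**4/24 + x**5/24 + O(x**6)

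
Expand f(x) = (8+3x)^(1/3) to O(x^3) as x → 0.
2 + x/4 - x**2/32 + O(x**3)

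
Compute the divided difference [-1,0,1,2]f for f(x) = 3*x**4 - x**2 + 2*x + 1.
6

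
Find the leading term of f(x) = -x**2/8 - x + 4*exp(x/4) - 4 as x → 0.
x**3/96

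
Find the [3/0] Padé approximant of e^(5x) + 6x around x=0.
125*x**3/6 + 25*x**2/2 + 11*x + 1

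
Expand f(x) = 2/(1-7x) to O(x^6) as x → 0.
2 + 14*x + 98*x**2 + 686*x**3 + 4802*x**4 + 33614*x**5 + O(x**6)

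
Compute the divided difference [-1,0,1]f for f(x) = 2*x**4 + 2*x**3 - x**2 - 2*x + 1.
1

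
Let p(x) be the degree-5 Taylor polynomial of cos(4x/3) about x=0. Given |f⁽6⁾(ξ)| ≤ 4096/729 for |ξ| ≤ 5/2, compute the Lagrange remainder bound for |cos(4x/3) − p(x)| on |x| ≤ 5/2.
12500/6561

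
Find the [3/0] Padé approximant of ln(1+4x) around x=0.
4*x*(16*x**2 - 6*x + 3)/3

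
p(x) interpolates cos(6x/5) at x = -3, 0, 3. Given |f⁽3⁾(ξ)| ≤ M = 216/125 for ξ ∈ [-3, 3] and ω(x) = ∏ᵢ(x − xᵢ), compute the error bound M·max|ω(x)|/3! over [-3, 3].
216*sqrt(3)/125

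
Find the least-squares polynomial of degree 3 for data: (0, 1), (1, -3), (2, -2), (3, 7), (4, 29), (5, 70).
8/9 + (-1493/378)x + (-97/252)x² + (85/108)x³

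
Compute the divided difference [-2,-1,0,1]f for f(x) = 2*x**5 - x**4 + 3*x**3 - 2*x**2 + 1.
15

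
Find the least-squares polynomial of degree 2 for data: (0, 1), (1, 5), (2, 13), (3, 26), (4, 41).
6/7 + (167/70)x + (27/14)x²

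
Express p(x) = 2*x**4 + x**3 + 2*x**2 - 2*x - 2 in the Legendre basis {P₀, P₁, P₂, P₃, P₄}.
(-14/15)P₀ + (-7/5)P₁ + (52/21)P₂ + (2/5)P₃ + (16/35)P₄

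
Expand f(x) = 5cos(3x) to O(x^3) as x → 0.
5 - 45*x**2/2 + O(x**3)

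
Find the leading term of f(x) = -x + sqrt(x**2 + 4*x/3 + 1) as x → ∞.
2/3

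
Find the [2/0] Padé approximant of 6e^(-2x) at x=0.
12*x**2 - 12*x + 6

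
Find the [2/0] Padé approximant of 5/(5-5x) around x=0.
x**2 + x + 1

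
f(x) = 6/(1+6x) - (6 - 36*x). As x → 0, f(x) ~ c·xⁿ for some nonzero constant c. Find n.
2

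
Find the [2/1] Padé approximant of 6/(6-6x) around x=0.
1/(1 - x)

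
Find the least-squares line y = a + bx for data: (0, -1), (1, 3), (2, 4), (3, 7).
a = -1/2, b = 5/2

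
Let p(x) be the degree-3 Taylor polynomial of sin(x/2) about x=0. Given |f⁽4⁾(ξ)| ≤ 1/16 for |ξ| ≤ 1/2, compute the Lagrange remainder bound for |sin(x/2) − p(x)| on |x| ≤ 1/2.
1/6144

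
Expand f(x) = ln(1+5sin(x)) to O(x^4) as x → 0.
5*x - 25*x**2/2 + 245*x**3/6 + O(x**4)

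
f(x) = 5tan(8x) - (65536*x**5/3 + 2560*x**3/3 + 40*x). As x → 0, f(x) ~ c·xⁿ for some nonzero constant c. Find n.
7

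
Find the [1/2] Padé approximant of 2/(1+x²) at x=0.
2/(x**2 + 1)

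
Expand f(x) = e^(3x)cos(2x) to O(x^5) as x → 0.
1 + 3*x + 5*x**2/2 - 3*x**3/2 - 119*x**4/24 + O(x**5)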